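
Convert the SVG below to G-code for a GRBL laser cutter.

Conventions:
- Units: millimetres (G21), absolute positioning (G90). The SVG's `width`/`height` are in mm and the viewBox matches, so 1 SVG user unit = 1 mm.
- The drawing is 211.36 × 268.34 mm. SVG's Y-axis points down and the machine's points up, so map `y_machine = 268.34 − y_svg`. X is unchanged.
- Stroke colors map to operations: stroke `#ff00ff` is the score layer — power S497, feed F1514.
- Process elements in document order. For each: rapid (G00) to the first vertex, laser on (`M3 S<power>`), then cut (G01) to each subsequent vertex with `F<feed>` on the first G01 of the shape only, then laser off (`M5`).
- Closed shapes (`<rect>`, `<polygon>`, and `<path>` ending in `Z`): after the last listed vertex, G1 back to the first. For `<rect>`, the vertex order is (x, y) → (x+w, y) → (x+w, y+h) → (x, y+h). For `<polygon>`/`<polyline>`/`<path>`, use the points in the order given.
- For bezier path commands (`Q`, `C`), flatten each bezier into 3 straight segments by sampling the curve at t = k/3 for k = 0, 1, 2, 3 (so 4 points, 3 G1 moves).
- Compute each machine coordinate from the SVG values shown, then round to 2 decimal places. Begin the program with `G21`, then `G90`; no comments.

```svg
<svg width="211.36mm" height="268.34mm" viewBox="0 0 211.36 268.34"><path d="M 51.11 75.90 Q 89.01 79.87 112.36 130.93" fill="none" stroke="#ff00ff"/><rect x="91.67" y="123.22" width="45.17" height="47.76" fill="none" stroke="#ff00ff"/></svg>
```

G21
G90
G00 X51.11 Y192.44
M3 S497
G01 X74.76 Y184.56 F1514
G01 X95.18 Y166.22
G01 X112.36 Y137.41
M5
G00 X91.67 Y145.12
M3 S497
G01 X136.84 Y145.12 F1514
G01 X136.84 Y97.36
G01 X91.67 Y97.36
G01 X91.67 Y145.12
M5

1 u = 1 mm; y_m = 268.34 − y.

[1] `<path>` quadratic bezier, #ff00ff→score S497 F1514: (51.11,192.44) → (74.76,184.56) → (95.18,166.22) → (112.36,137.41)

[2] `<rect>` rectangle, #ff00ff→score S497 F1514: (91.67,145.12) → (136.84,145.12) → (136.84,97.36) → (91.67,97.36) → (91.67,145.12) (closed)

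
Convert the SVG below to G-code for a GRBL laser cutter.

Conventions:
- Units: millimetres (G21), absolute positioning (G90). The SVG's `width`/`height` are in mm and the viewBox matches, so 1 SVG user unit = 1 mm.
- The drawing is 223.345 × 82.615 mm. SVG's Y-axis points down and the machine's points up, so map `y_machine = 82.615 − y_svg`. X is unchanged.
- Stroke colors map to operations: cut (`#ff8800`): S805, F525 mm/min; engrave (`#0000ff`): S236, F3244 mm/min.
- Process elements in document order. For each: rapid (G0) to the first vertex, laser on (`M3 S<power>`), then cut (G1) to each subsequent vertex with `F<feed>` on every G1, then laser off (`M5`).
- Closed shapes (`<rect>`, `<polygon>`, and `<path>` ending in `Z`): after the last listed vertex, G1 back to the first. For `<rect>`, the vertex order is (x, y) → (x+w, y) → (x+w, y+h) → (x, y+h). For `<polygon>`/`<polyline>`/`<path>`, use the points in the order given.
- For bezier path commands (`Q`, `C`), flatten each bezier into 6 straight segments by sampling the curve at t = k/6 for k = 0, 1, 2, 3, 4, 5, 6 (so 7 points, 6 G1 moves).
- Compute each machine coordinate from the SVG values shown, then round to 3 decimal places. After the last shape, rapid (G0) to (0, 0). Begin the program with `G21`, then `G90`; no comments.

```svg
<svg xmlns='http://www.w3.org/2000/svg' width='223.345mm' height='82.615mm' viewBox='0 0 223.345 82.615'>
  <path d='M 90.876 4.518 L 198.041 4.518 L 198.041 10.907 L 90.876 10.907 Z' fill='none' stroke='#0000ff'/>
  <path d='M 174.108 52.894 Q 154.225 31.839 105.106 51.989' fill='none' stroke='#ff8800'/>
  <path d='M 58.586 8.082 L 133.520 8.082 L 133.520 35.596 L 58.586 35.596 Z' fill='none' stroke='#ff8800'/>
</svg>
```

G21
G90
G0 X90.876 Y78.097
M3 S236
G1 X198.041 Y78.097 F3244
G1 X198.041 Y71.708 F3244
G1 X90.876 Y71.708 F3244
G1 X90.876 Y78.097 F3244
M5
G0 X174.108 Y29.721
M3 S805
G1 X166.668 Y35.595 F525
G1 X157.604 Y39.179 F525
G1 X146.916 Y40.475 F525
G1 X134.604 Y39.481 F525
G1 X120.667 Y36.198 F525
G1 X105.106 Y30.626 F525
M5
G0 X58.586 Y74.533
M3 S805
G1 X133.520 Y74.533 F525
G1 X133.520 Y47.019 F525
G1 X58.586 Y47.019 F525
G1 X58.586 Y74.533 F525
M5
G0 X0.000 Y0.000

Since the viewBox matches the mm dimensions, user units are millimetres directly. The only transform is the Y-flip y_m = 82.615 − y_svg.

Shape 1 is a rectangle drawn with `<path>`. Its stroke #0000ff means engrave at S236, F3244. After flipping Y the toolpath is (90.876,78.097) → (198.041,78.097) → (198.041,71.708) → (90.876,71.708) → (90.876,78.097), returning to the start.

Shape 2 is a quadratic bezier drawn with `<path>`. Its stroke #ff8800 means cut at S805, F525. After flipping Y the toolpath is (174.108,29.721) → (166.668,35.595) → (157.604,39.179) → (146.916,40.475) → (134.604,39.481) → (120.667,36.198) → (105.106,30.626).

Shape 3 is a rectangle drawn with `<path>`. Its stroke #ff8800 means cut at S805, F525. After flipping Y the toolpath is (58.586,74.533) → (133.520,74.533) → (133.520,47.019) → (58.586,47.019) → (58.586,74.533), returning to the start.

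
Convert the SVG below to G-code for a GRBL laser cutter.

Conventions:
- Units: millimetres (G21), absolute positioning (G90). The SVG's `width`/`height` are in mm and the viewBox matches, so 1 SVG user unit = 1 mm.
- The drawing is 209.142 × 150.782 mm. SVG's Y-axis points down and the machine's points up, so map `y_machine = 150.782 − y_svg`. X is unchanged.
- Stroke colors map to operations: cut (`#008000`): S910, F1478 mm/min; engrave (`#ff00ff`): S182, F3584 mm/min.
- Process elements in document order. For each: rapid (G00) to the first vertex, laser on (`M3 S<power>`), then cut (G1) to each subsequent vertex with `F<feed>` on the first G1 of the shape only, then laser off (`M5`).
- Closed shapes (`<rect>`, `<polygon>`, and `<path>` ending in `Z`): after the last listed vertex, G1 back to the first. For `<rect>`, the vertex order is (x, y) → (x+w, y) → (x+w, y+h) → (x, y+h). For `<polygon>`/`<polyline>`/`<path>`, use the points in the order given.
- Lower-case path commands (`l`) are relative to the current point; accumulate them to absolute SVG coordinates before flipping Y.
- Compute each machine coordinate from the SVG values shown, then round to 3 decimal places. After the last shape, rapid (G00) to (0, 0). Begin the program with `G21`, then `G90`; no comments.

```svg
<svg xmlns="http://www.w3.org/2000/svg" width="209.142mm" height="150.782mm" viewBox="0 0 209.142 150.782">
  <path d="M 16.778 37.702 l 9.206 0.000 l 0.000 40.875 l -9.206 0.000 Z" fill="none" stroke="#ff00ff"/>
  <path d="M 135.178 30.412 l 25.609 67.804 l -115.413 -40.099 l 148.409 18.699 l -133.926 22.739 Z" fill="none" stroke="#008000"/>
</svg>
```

G21
G90
G00 X16.778 Y113.080
M3 S182
G1 X25.984 Y113.080 F3584
G1 X25.984 Y72.205
G1 X16.778 Y72.205
G1 X16.778 Y113.080
M5
G00 X135.178 Y120.370
M3 S910
G1 X160.787 Y52.566 F1478
G1 X45.374 Y92.665
G1 X193.783 Y73.966
G1 X59.857 Y51.227
G1 X135.178 Y120.370
M5
G00 X0.000 Y0.000

viewBox `0 0 209.142 150.782` with mm width/height → 1 unit = 1 mm. Flip: y_m = 150.782 − y_svg.

**Shape 1** — `<path>` rectangle, stroke `#ff00ff` → engrave (S182, F3584). Machine vertices: (16.778,113.080) → (25.984,113.080) → (25.984,72.205) → (16.778,72.205) → (16.778,113.080). Closed: final G1 returns to the first vertex.

**Shape 2** — `<path>` closed polygon, stroke `#008000` → cut (S910, F1478). Machine vertices: (135.178,120.370) → (160.787,52.566) → (45.374,92.665) → (193.783,73.966) → (59.857,51.227) → (135.178,120.370). Closed: final G1 returns to the first vertex.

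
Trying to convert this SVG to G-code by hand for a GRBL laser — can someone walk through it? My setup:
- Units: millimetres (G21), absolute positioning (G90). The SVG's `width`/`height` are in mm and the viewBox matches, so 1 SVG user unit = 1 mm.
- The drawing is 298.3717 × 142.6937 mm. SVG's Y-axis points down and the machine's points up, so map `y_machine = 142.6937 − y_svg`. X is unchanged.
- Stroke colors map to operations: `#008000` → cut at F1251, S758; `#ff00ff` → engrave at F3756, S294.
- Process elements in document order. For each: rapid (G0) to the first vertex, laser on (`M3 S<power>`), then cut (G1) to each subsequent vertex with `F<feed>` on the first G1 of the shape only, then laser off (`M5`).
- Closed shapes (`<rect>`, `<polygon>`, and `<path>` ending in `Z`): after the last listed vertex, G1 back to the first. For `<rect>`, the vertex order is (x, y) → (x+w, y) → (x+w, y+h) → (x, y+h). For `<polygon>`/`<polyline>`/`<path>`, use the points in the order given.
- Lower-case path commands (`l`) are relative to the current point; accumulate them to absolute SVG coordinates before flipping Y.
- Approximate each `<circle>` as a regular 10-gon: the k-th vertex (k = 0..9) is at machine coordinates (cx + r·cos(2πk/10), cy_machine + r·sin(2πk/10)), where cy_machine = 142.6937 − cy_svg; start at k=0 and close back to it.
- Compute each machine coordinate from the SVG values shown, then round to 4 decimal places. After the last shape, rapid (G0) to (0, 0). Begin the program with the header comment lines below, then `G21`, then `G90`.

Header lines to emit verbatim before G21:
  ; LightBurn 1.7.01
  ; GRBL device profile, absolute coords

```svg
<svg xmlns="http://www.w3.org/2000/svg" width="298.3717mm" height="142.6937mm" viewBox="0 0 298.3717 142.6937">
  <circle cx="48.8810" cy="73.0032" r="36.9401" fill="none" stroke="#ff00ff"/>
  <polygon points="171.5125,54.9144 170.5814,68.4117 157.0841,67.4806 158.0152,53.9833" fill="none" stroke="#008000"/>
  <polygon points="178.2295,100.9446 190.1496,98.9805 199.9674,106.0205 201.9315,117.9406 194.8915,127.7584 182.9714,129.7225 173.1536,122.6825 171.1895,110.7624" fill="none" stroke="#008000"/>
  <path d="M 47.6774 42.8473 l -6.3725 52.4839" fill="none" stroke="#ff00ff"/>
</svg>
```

viewBox `0 0 298.3717 142.6937` with mm width/height → 1 unit = 1 mm. Flip: y_m = 142.6937 − y_svg.

**Shape 1** — `<circle>` circle, stroke `#ff00ff` → engrave (S294, F3756). Machine vertices: (85.8211,69.6905) → (78.7662,91.4033) → (60.2961,104.8226) → (37.4659,104.8226) → (18.9958,91.4033) → (11.9409,69.6905) → (18.9958,47.9777) → (37.4659,34.5584) → (60.2961,34.5584) → (78.7662,47.9777) → (85.8211,69.6905). Closed: final G1 returns to the first vertex.

**Shape 2** — `<polygon>` regular polygon, stroke `#008000` → cut (S758, F1251). Machine vertices: (171.5125,87.7793) → (170.5814,74.2820) → (157.0841,75.2131) → (158.0152,88.7104) → (171.5125,87.7793). Closed: final G1 returns to the first vertex.

**Shape 3** — `<polygon>` regular polygon, stroke `#008000` → cut (S758, F1251). Machine vertices: (178.2295,41.7491) → (190.1496,43.7132) → (199.9674,36.6732) → (201.9315,24.7531) → (194.8915,14.9353) → (182.9714,12.9712) → (173.1536,20.0112) → (171.1895,31.9313) → (178.2295,41.7491). Closed: final G1 returns to the first vertex.

**Shape 4** — `<path>` line segment, stroke `#ff00ff` → engrave (S294, F3756). Machine vertices: (47.6774,99.8464) → (41.3049,47.3625). Open path.

; LightBurn 1.7.01
; GRBL device profile, absolute coords
G21
G90
G0 X85.8211 Y69.6905
M3 S294
G1 X78.7662 Y91.4033 F3756
G1 X60.2961 Y104.8226
G1 X37.4659 Y104.8226
G1 X18.9958 Y91.4033
G1 X11.9409 Y69.6905
G1 X18.9958 Y47.9777
G1 X37.4659 Y34.5584
G1 X60.2961 Y34.5584
G1 X78.7662 Y47.9777
G1 X85.8211 Y69.6905
M5
G0 X171.5125 Y87.7793
M3 S758
G1 X170.5814 Y74.2820 F1251
G1 X157.0841 Y75.2131
G1 X158.0152 Y88.7104
G1 X171.5125 Y87.7793
M5
G0 X178.2295 Y41.7491
M3 S758
G1 X190.1496 Y43.7132 F1251
G1 X199.9674 Y36.6732
G1 X201.9315 Y24.7531
G1 X194.8915 Y14.9353
G1 X182.9714 Y12.9712
G1 X173.1536 Y20.0112
G1 X171.1895 Y31.9313
G1 X178.2295 Y41.7491
M5
G0 X47.6774 Y99.8464
M3 S294
G1 X41.3049 Y47.3625 F3756
M5
G0 X0.0000 Y0.0000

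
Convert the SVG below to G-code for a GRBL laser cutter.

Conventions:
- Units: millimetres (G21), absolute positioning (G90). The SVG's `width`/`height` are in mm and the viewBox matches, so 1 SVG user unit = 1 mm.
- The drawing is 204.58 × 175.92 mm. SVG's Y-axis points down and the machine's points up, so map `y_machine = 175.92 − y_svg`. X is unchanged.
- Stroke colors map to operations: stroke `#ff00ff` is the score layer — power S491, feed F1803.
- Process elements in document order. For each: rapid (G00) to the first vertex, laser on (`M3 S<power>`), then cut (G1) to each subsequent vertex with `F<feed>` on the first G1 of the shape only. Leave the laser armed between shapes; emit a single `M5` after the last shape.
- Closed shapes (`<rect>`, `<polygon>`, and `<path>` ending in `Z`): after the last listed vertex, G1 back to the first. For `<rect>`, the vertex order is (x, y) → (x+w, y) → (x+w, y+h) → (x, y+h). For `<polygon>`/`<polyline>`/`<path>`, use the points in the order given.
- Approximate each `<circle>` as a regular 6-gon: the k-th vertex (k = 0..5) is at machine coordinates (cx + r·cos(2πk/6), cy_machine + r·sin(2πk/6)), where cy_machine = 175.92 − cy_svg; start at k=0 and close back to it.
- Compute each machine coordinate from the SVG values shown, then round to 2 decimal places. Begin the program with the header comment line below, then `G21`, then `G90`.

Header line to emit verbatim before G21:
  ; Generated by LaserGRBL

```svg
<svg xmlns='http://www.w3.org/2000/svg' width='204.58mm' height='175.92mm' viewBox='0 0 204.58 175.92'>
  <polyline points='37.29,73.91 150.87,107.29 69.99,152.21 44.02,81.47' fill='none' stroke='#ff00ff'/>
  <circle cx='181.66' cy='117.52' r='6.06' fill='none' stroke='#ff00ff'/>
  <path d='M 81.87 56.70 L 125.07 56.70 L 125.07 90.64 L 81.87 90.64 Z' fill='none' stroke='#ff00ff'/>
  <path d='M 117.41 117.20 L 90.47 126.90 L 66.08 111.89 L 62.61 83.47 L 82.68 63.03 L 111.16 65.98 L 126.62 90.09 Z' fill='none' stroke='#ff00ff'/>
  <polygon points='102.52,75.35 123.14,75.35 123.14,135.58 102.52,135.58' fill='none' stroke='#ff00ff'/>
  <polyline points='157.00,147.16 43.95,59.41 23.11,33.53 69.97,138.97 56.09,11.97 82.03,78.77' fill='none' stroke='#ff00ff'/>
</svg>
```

; Generated by LaserGRBL
G21
G90
G00 X37.29 Y102.01
M3 S491
G1 X150.87 Y68.63 F1803
G1 X69.99 Y23.71
G1 X44.02 Y94.45
G00 X187.72 Y58.40
M3 S491
G1 X184.69 Y63.65 F1803
G1 X178.63 Y63.65
G1 X175.60 Y58.40
G1 X178.63 Y53.15
G1 X184.69 Y53.15
G1 X187.72 Y58.40
G00 X81.87 Y119.22
M3 S491
G1 X125.07 Y119.22 F1803
G1 X125.07 Y85.28
G1 X81.87 Y85.28
G1 X81.87 Y119.22
G00 X117.41 Y58.72
M3 S491
G1 X90.47 Y49.02 F1803
G1 X66.08 Y64.03
G1 X62.61 Y92.45
G1 X82.68 Y112.89
G1 X111.16 Y109.94
G1 X126.62 Y85.83
G1 X117.41 Y58.72
G00 X102.52 Y100.57
M3 S491
G1 X123.14 Y100.57 F1803
G1 X123.14 Y40.34
G1 X102.52 Y40.34
G1 X102.52 Y100.57
G00 X157.00 Y28.76
M3 S491
G1 X43.95 Y116.51 F1803
G1 X23.11 Y142.39
G1 X69.97 Y36.95
G1 X56.09 Y163.95
G1 X82.03 Y97.15
M5

viewBox `0 0 204.58 175.92` with mm width/height → 1 unit = 1 mm. Flip: y_m = 175.92 − y_svg.

**Shape 1** — `<polyline>` open polyline, stroke `#ff00ff` → score (S491, F1803). Machine vertices: (37.29,102.01) → (150.87,68.63) → (69.99,23.71) → (44.02,94.45). Open path.

**Shape 2** — `<circle>` circle, stroke `#ff00ff` → score (S491, F1803). Machine vertices: (187.72,58.40) → (184.69,63.65) → (178.63,63.65) → (175.60,58.40) → (178.63,53.15) → (184.69,53.15) → (187.72,58.40). Closed: final G1 returns to the first vertex.

**Shape 3** — `<path>` rectangle, stroke `#ff00ff` → score (S491, F1803). Machine vertices: (81.87,119.22) → (125.07,119.22) → (125.07,85.28) → (81.87,85.28) → (81.87,119.22). Closed: final G1 returns to the first vertex.

**Shape 4** — `<path>` regular polygon, stroke `#ff00ff` → score (S491, F1803). Machine vertices: (117.41,58.72) → (90.47,49.02) → (66.08,64.03) → (62.61,92.45) → (82.68,112.89) → (111.16,109.94) → (126.62,85.83) → (117.41,58.72). Closed: final G1 returns to the first vertex.

**Shape 5** — `<polygon>` rectangle, stroke `#ff00ff` → score (S491, F1803). Machine vertices: (102.52,100.57) → (123.14,100.57) → (123.14,40.34) → (102.52,40.34) → (102.52,100.57). Closed: final G1 returns to the first vertex.

**Shape 6** — `<polyline>` open polyline, stroke `#ff00ff` → score (S491, F1803). Machine vertices: (157.00,28.76) → (43.95,116.51) → (23.11,142.39) → (69.97,36.95) → (56.09,163.95) → (82.03,97.15). Open path.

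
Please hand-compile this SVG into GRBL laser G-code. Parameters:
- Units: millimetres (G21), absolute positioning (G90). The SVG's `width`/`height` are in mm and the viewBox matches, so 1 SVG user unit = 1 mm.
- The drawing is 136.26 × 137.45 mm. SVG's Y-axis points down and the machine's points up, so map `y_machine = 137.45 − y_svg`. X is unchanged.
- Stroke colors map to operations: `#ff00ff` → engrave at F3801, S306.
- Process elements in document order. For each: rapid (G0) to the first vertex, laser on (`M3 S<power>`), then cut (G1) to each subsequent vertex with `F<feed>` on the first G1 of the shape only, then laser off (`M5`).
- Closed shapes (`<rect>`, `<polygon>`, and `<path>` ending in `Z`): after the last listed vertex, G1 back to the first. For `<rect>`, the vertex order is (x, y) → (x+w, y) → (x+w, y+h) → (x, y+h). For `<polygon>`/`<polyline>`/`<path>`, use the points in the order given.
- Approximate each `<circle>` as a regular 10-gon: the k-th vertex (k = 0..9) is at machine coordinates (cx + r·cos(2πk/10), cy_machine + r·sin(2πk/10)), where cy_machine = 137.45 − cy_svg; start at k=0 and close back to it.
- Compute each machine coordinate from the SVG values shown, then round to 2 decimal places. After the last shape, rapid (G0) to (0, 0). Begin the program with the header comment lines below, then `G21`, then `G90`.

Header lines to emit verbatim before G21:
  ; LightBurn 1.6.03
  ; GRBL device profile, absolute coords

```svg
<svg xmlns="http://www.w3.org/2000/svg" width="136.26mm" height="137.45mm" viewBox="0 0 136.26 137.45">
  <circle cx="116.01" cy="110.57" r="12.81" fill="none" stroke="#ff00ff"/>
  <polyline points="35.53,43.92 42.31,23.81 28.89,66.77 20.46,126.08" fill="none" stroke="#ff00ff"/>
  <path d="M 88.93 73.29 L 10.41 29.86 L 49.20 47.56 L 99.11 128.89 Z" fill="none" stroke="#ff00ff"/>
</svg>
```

; LightBurn 1.6.03
; GRBL device profile, absolute coords
G21
G90
G0 X128.82 Y26.88
M3 S306
G1 X126.37 Y34.41 F3801
G1 X119.97 Y39.06
G1 X112.05 Y39.06
G1 X105.65 Y34.41
G1 X103.20 Y26.88
G1 X105.65 Y19.35
G1 X112.05 Y14.70
G1 X119.97 Y14.70
G1 X126.37 Y19.35
G1 X128.82 Y26.88
M5
G0 X35.53 Y93.53
M3 S306
G1 X42.31 Y113.64 F3801
G1 X28.89 Y70.68
G1 X20.46 Y11.37
M5
G0 X88.93 Y64.16
M3 S306
G1 X10.41 Y107.59 F3801
G1 X49.20 Y89.89
G1 X99.11 Y8.56
G1 X88.93 Y64.16
M5
G0 X0.00 Y0.00

viewBox `0 0 136.26 137.45` with mm width/height → 1 unit = 1 mm. Flip: y_m = 137.45 − y_svg.

**Shape 1** — `<circle>` circle, stroke `#ff00ff` → engrave (S306, F3801). Machine vertices: (128.82,26.88) → (126.37,34.41) → (119.97,39.06) → (112.05,39.06) → (105.65,34.41) → (103.20,26.88) → (105.65,19.35) → (112.05,14.70) → (119.97,14.70) → (126.37,19.35) → (128.82,26.88). Closed: final G1 returns to the first vertex.

**Shape 2** — `<polyline>` open polyline, stroke `#ff00ff` → engrave (S306, F3801). Machine vertices: (35.53,93.53) → (42.31,113.64) → (28.89,70.68) → (20.46,11.37). Open path.

**Shape 3** — `<path>` closed polygon, stroke `#ff00ff` → engrave (S306, F3801). Machine vertices: (88.93,64.16) → (10.41,107.59) → (49.20,89.89) → (99.11,8.56) → (88.93,64.16). Closed: final G1 returns to the first vertex.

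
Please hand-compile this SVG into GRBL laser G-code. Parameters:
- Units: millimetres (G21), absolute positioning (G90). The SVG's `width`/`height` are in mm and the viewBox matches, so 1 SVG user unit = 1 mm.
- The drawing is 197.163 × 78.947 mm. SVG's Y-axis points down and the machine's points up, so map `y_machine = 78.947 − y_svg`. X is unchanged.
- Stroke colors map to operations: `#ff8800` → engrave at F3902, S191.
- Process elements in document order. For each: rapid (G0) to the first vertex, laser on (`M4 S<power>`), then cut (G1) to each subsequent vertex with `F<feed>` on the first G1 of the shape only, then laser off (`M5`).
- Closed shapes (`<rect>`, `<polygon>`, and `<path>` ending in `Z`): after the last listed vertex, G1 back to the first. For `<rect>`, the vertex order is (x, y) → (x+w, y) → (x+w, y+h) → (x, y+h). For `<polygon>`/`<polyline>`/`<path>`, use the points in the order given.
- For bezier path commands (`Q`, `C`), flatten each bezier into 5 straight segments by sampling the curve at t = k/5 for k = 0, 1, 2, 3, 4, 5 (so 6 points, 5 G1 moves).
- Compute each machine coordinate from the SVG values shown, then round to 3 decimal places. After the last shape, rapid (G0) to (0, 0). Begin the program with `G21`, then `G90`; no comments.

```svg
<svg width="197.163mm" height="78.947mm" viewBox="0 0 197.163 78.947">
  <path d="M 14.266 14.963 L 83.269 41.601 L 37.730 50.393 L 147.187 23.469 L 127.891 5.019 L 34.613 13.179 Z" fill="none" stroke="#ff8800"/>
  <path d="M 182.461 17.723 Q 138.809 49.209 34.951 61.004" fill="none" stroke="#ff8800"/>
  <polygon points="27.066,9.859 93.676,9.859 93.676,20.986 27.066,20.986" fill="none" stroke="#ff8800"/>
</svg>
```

viewBox `0 0 197.163 78.947` with mm width/height → 1 unit = 1 mm. Flip: y_m = 78.947 − y_svg.

**Shape 1** — `<path>` closed polygon, stroke `#ff8800` → engrave (S191, F3902). Machine vertices: (14.266,63.984) → (83.269,37.346) → (37.730,28.554) → (147.187,55.478) → (127.891,73.928) → (34.613,65.768) → (14.266,63.984). Closed: final G1 returns to the first vertex.

**Shape 2** — `<path>` quadratic bezier, stroke `#ff8800` → engrave (S191, F3902). Control points (SVG): P0=(182.461,17.723), P1=(138.809,49.209), P2=(34.951,61.004); sampled at t=k/5. Machine vertices: (182.461,61.224) → (162.592,49.417) → (137.906,39.186) → (108.404,30.530) → (74.086,23.449) → (34.951,17.943). Open path.

**Shape 3** — `<polygon>` rectangle, stroke `#ff8800` → engrave (S191, F3902). Machine vertices: (27.066,69.088) → (93.676,69.088) → (93.676,57.961) → (27.066,57.961) → (27.066,69.088). Closed: final G1 returns to the first vertex.

G21
G90
G0 X14.266 Y63.984
M4 S191
G1 X83.269 Y37.346 F3902
G1 X37.730 Y28.554
G1 X147.187 Y55.478
G1 X127.891 Y73.928
G1 X34.613 Y65.768
G1 X14.266 Y63.984
M5
G0 X182.461 Y61.224
M4 S191
G1 X162.592 Y49.417 F3902
G1 X137.906 Y39.186
G1 X108.404 Y30.530
G1 X74.086 Y23.449
G1 X34.951 Y17.943
M5
G0 X27.066 Y69.088
M4 S191
G1 X93.676 Y69.088 F3902
G1 X93.676 Y57.961
G1 X27.066 Y57.961
G1 X27.066 Y69.088
M5
G0 X0.000 Y0.000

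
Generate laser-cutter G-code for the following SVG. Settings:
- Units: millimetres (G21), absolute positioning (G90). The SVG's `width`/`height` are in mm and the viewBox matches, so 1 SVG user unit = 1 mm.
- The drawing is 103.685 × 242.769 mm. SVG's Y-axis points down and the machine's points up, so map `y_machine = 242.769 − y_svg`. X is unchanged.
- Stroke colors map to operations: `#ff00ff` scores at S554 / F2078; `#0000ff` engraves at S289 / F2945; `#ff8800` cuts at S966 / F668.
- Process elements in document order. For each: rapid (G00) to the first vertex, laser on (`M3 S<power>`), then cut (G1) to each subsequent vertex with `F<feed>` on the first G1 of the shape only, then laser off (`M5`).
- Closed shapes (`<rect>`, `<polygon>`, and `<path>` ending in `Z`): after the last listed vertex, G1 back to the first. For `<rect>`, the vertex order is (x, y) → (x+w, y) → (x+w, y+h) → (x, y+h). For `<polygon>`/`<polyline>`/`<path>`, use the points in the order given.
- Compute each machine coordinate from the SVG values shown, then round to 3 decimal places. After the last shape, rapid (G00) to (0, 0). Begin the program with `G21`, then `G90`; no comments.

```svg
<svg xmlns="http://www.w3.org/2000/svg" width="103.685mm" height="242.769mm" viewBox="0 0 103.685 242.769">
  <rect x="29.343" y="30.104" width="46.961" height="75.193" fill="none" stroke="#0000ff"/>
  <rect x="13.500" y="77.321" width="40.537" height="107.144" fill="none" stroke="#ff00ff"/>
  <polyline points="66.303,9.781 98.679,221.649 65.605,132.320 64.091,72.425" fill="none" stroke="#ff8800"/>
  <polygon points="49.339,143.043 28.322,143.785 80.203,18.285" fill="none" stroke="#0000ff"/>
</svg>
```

viewBox `0 0 103.685 242.769` with mm width/height → 1 unit = 1 mm. Flip: y_m = 242.769 − y_svg.

**Shape 1** — `<rect>` rectangle, stroke `#0000ff` → engrave (S289, F2945). Machine vertices: (29.343,212.665) → (76.304,212.665) → (76.304,137.472) → (29.343,137.472) → (29.343,212.665). Closed: final G1 returns to the first vertex.

**Shape 2** — `<rect>` rectangle, stroke `#ff00ff` → score (S554, F2078). Machine vertices: (13.500,165.448) → (54.037,165.448) → (54.037,58.304) → (13.500,58.304) → (13.500,165.448). Closed: final G1 returns to the first vertex.

**Shape 3** — `<polyline>` open polyline, stroke `#ff8800` → cut (S966, F668). Machine vertices: (66.303,232.988) → (98.679,21.120) → (65.605,110.449) → (64.091,170.344). Open path.

**Shape 4** — `<polygon>` closed polygon, stroke `#0000ff` → engrave (S289, F2945). Machine vertices: (49.339,99.726) → (28.322,98.984) → (80.203,224.484) → (49.339,99.726). Closed: final G1 returns to the first vertex.

G21
G90
G00 X29.343 Y212.665
M3 S289
G1 X76.304 Y212.665 F2945
G1 X76.304 Y137.472
G1 X29.343 Y137.472
G1 X29.343 Y212.665
M5
G00 X13.500 Y165.448
M3 S554
G1 X54.037 Y165.448 F2078
G1 X54.037 Y58.304
G1 X13.500 Y58.304
G1 X13.500 Y165.448
M5
G00 X66.303 Y232.988
M3 S966
G1 X98.679 Y21.120 F668
G1 X65.605 Y110.449
G1 X64.091 Y170.344
M5
G00 X49.339 Y99.726
M3 S289
G1 X28.322 Y98.984 F2945
G1 X80.203 Y224.484
G1 X49.339 Y99.726
M5
G00 X0.000 Y0.000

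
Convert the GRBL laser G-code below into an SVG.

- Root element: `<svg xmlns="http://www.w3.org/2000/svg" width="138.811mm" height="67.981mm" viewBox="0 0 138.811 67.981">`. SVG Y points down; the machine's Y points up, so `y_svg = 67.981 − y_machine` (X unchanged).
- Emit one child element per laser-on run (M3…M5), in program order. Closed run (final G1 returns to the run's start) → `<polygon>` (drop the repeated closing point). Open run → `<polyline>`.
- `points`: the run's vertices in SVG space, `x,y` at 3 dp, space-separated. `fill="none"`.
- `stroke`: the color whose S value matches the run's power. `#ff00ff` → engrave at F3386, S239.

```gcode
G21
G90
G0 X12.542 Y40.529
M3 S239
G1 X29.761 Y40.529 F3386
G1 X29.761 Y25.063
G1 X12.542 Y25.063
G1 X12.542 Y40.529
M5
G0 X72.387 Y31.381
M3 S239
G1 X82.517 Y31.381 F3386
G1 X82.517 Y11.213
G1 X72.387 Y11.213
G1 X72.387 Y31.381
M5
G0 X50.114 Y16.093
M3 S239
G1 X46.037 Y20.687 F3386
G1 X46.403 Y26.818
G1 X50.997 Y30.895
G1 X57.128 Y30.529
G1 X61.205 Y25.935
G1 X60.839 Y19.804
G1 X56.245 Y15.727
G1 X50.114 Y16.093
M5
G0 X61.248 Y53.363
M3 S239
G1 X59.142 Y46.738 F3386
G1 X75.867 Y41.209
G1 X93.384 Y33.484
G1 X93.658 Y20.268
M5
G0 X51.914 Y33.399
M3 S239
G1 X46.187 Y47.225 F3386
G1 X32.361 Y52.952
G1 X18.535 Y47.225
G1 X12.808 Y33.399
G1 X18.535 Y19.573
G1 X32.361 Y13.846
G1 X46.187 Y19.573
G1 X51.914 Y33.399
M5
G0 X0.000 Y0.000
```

<svg xmlns="http://www.w3.org/2000/svg" width="138.811mm" height="67.981mm" viewBox="0 0 138.811 67.981">
  <polygon points="12.542,27.452 29.761,27.452 29.761,42.918 12.542,42.918" fill="none" stroke="#ff00ff"/>
  <polygon points="72.387,36.600 82.517,36.600 82.517,56.768 72.387,56.768" fill="none" stroke="#ff00ff"/>
  <polygon points="50.114,51.888 46.037,47.294 46.403,41.163 50.997,37.086 57.128,37.452 61.205,42.046 60.839,48.177 56.245,52.254" fill="none" stroke="#ff00ff"/>
  <polyline points="61.248,14.618 59.142,21.243 75.867,26.772 93.384,34.497 93.658,47.713" fill="none" stroke="#ff00ff"/>
  <polygon points="51.914,34.582 46.187,20.756 32.361,15.029 18.535,20.756 12.808,34.582 18.535,48.408 32.361,54.135 46.187,48.408" fill="none" stroke="#ff00ff"/>
</svg>

y_svg = 67.981 − y_m. Every run uses S239, so all elements get stroke `#ff00ff` (engrave).

[1] closed run; points: 12.542,27.452 29.761,27.452 29.761,42.918 12.542,42.918

[2] closed run; points: 72.387,36.600 82.517,36.600 82.517,56.768 72.387,56.768

[3] closed run; points: 50.114,51.888 46.037,47.294 46.403,41.163 50.997,37.086 57.128,37.452 61.205,42.046 60.839,48.177 56.245,52.254

[4] open run; points: 61.248,14.618 59.142,21.243 75.867,26.772 93.384,34.497 93.658,47.713

[5] closed run; points: 51.914,34.582 46.187,20.756 32.361,15.029 18.535,20.756 12.808,34.582 18.535,48.408 32.361,54.135 46.187,48.408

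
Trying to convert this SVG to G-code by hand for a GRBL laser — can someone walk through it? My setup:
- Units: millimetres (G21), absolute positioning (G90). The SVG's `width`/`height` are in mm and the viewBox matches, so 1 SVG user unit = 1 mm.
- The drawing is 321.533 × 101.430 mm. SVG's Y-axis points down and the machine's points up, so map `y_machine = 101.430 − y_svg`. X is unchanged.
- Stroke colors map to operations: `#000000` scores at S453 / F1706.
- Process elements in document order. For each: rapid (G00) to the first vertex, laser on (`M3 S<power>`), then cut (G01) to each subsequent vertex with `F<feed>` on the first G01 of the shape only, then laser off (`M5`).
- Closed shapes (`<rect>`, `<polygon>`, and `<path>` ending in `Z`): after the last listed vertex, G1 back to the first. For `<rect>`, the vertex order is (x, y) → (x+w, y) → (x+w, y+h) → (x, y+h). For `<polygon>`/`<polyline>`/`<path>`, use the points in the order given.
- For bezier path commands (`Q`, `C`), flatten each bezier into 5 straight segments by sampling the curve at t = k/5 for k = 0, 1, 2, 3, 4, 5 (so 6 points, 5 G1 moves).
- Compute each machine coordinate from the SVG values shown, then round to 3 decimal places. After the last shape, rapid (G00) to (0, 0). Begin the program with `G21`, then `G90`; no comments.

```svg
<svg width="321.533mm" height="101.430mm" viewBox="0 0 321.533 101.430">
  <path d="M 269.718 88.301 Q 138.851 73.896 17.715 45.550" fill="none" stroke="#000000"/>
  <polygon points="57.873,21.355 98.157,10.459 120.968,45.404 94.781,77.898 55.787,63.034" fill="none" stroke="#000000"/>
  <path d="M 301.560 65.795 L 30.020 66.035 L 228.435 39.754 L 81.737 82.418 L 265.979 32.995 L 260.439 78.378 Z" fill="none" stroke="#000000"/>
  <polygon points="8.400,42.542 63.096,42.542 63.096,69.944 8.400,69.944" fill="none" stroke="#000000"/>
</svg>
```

G21
G90
G00 X269.718 Y13.129
M3 S453
G01 X217.760 Y19.449 F1706
G01 X166.581 Y26.884
G01 X116.181 Y35.434
G01 X66.559 Y45.099
G01 X17.715 Y55.880
M5
G00 X57.873 Y80.075
M3 S453
G01 X98.157 Y90.971 F1706
G01 X120.968 Y56.026
G01 X94.781 Y23.532
G01 X55.787 Y38.396
G01 X57.873 Y80.075
M5
G00 X301.560 Y35.635
M3 S453
G01 X30.020 Y35.395 F1706
G01 X228.435 Y61.676
G01 X81.737 Y19.012
G01 X265.979 Y68.435
G01 X260.439 Y23.052
G01 X301.560 Y35.635
M5
G00 X8.400 Y58.888
M3 S453
G01 X63.096 Y58.888 F1706
G01 X63.096 Y31.486
G01 X8.400 Y31.486
G01 X8.400 Y58.888
M5
G00 X0.000 Y0.000

viewBox `0 0 321.533 101.430` with mm width/height → 1 unit = 1 mm. Flip: y_m = 101.430 − y_svg.

**Shape 1** — `<path>` quadratic bezier, stroke `#000000` → score (S453, F1706). Control points (SVG): P0=(269.718,88.301), P1=(138.851,73.896), P2=(17.715,45.550); sampled at t=k/5. Machine vertices: (269.718,13.129) → (217.760,19.449) → (166.581,26.884) → (116.181,35.434) → (66.559,45.099) → (17.715,55.880). Open path.

**Shape 2** — `<polygon>` regular polygon, stroke `#000000` → score (S453, F1706). Machine vertices: (57.873,80.075) → (98.157,90.971) → (120.968,56.026) → (94.781,23.532) → (55.787,38.396) → (57.873,80.075). Closed: final G1 returns to the first vertex.

**Shape 3** — `<path>` closed polygon, stroke `#000000` → score (S453, F1706). Machine vertices: (301.560,35.635) → (30.020,35.395) → (228.435,61.676) → (81.737,19.012) → (265.979,68.435) → (260.439,23.052) → (301.560,35.635). Closed: final G1 returns to the first vertex.

**Shape 4** — `<polygon>` rectangle, stroke `#000000` → score (S453, F1706). Machine vertices: (8.400,58.888) → (63.096,58.888) → (63.096,31.486) → (8.400,31.486) → (8.400,58.888). Closed: final G1 returns to the first vertex.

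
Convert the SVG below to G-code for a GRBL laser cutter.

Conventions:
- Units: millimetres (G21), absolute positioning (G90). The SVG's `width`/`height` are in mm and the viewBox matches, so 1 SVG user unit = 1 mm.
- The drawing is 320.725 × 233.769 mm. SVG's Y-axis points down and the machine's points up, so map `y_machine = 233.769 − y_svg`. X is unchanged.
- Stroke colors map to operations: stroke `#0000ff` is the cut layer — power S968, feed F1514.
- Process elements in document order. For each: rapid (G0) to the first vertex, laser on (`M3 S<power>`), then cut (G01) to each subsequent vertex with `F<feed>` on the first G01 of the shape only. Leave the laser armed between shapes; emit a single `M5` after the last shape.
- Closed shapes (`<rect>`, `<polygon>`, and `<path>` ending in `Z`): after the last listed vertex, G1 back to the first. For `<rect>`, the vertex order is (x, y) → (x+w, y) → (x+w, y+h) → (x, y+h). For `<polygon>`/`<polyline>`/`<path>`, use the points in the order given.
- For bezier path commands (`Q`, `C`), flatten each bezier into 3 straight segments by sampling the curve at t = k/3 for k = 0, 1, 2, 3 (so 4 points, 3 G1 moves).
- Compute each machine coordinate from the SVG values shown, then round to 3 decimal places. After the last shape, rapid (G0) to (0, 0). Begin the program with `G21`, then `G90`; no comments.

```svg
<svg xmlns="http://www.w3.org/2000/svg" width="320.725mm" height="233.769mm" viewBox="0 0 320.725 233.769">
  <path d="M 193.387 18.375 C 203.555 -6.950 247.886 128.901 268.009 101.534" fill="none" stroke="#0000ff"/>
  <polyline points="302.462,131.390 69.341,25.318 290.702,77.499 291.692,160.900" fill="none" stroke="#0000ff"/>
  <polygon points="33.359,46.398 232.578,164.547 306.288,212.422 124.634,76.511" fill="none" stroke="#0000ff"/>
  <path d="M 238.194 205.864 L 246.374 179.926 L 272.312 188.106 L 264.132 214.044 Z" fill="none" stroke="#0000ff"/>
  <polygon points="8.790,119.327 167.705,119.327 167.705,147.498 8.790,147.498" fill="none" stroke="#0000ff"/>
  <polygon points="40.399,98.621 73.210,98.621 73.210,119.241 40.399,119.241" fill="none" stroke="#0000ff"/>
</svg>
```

viewBox `0 0 320.725 233.769` with mm width/height → 1 unit = 1 mm. Flip: y_m = 233.769 − y_svg.

**Shape 1** — `<path>` cubic bezier, stroke `#0000ff` → cut (S968, F1514). Control points (SVG): P0=(193.387,18.375), P1=(203.555,-6.950), P2=(247.886,128.901), P3=(268.009,101.534); sampled at t=k/3. Machine vertices: (193.387,215.394) → (212.781,199.008) → (241.979,147.259) → (268.009,132.235). Open path.

**Shape 2** — `<polyline>` open polyline, stroke `#0000ff` → cut (S968, F1514). Machine vertices: (302.462,102.379) → (69.341,208.451) → (290.702,156.270) → (291.692,72.869). Open path.

**Shape 3** — `<polygon>` closed polygon, stroke `#0000ff` → cut (S968, F1514). Machine vertices: (33.359,187.371) → (232.578,69.222) → (306.288,21.347) → (124.634,157.258) → (33.359,187.371). Closed: final G1 returns to the first vertex.

**Shape 4** — `<path>` regular polygon, stroke `#0000ff` → cut (S968, F1514). Machine vertices: (238.194,27.905) → (246.374,53.843) → (272.312,45.663) → (264.132,19.725) → (238.194,27.905). Closed: final G1 returns to the first vertex.

**Shape 5** — `<polygon>` rectangle, stroke `#0000ff` → cut (S968, F1514). Machine vertices: (8.790,114.442) → (167.705,114.442) → (167.705,86.271) → (8.790,86.271) → (8.790,114.442). Closed: final G1 returns to the first vertex.

**Shape 6** — `<polygon>` rectangle, stroke `#0000ff` → cut (S968, F1514). Machine vertices: (40.399,135.148) → (73.210,135.148) → (73.210,114.528) → (40.399,114.528) → (40.399,135.148). Closed: final G1 returns to the first vertex.

G21
G90
G0 X193.387 Y215.394
M3 S968
G01 X212.781 Y199.008 F1514
G01 X241.979 Y147.259
G01 X268.009 Y132.235
G0 X302.462 Y102.379
M3 S968
G01 X69.341 Y208.451 F1514
G01 X290.702 Y156.270
G01 X291.692 Y72.869
G0 X33.359 Y187.371
M3 S968
G01 X232.578 Y69.222 F1514
G01 X306.288 Y21.347
G01 X124.634 Y157.258
G01 X33.359 Y187.371
G0 X238.194 Y27.905
M3 S968
G01 X246.374 Y53.843 F1514
G01 X272.312 Y45.663
G01 X264.132 Y19.725
G01 X238.194 Y27.905
G0 X8.790 Y114.442
M3 S968
G01 X167.705 Y114.442 F1514
G01 X167.705 Y86.271
G01 X8.790 Y86.271
G01 X8.790 Y114.442
G0 X40.399 Y135.148
M3 S968
G01 X73.210 Y135.148 F1514
G01 X73.210 Y114.528
G01 X40.399 Y114.528
G01 X40.399 Y135.148
M5
G0 X0.000 Y0.000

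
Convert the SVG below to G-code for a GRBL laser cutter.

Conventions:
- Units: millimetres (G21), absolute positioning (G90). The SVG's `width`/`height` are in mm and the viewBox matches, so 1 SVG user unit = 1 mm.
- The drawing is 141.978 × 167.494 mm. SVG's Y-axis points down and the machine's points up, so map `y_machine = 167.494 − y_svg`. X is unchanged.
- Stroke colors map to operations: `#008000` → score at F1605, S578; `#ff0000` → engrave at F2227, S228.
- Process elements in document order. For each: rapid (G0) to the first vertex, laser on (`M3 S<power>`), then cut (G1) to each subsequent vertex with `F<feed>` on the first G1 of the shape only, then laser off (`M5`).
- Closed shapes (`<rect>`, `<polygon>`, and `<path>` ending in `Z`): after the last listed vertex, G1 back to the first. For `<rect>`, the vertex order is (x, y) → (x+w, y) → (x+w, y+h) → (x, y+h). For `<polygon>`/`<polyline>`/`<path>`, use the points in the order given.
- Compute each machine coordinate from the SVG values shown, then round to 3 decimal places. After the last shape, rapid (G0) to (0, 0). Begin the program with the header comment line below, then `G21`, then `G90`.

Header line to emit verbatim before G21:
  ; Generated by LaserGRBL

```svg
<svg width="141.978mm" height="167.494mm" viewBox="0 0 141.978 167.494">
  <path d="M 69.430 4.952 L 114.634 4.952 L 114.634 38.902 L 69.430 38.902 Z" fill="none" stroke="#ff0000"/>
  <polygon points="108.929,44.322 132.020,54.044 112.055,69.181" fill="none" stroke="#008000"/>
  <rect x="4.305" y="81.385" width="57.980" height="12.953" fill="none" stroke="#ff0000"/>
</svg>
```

; Generated by LaserGRBL
G21
G90
G0 X69.430 Y162.542
M3 S228
G1 X114.634 Y162.542 F2227
G1 X114.634 Y128.592
G1 X69.430 Y128.592
G1 X69.430 Y162.542
M5
G0 X108.929 Y123.172
M3 S578
G1 X132.020 Y113.450 F1605
G1 X112.055 Y98.313
G1 X108.929 Y123.172
M5
G0 X4.305 Y86.109
M3 S228
G1 X62.285 Y86.109 F2227
G1 X62.285 Y73.156
G1 X4.305 Y73.156
G1 X4.305 Y86.109
M5
G0 X0.000 Y0.000

viewBox `0 0 141.978 167.494` with mm width/height → 1 unit = 1 mm. Flip: y_m = 167.494 − y_svg.

**Shape 1** — `<path>` rectangle, stroke `#ff0000` → engrave (S228, F2227). Machine vertices: (69.430,162.542) → (114.634,162.542) → (114.634,128.592) → (69.430,128.592) → (69.430,162.542). Closed: final G1 returns to the first vertex.

**Shape 2** — `<polygon>` regular polygon, stroke `#008000` → score (S578, F1605). Machine vertices: (108.929,123.172) → (132.020,113.450) → (112.055,98.313) → (108.929,123.172). Closed: final G1 returns to the first vertex.

**Shape 3** — `<rect>` rectangle, stroke `#ff0000` → engrave (S228, F2227). Machine vertices: (4.305,86.109) → (62.285,86.109) → (62.285,73.156) → (4.305,73.156) → (4.305,86.109). Closed: final G1 returns to the first vertex.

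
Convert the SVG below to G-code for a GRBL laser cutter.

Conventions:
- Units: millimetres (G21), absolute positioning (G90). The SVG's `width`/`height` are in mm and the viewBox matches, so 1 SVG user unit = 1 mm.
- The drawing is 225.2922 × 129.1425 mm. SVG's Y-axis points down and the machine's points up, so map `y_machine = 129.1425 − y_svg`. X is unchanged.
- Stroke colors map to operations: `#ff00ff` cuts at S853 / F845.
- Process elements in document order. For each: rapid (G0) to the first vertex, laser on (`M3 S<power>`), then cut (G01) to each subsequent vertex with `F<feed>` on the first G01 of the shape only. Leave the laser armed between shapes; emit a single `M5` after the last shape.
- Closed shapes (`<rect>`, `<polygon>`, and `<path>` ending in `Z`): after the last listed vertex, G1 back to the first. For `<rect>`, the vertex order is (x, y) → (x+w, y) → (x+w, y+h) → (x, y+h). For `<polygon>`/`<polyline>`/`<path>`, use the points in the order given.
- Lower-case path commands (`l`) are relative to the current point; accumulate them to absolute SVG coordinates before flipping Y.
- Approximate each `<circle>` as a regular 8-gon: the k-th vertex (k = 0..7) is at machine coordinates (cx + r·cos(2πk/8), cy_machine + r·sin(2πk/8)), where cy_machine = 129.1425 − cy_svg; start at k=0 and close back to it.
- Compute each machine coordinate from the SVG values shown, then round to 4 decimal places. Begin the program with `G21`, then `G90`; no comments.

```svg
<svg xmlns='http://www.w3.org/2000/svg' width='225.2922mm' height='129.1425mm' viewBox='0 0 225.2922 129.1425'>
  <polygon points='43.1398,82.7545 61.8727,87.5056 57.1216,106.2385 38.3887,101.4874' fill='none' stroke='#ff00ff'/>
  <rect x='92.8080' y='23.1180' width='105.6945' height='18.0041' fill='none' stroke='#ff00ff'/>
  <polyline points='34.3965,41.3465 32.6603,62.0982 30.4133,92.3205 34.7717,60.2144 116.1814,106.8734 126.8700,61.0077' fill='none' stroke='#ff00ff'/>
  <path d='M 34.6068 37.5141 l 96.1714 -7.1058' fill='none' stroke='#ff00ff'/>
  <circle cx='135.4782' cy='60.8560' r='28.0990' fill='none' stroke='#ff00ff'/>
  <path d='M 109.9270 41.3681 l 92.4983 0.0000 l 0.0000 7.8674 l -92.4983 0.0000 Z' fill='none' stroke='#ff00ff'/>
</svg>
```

1 u = 1 mm; y_m = 129.1425 − y.

[1] `<polygon>` regular polygon, #ff00ff→cut S853 F845: (43.1398,46.3880) → (61.8727,41.6369) → (57.1216,22.9040) → (38.3887,27.6551) → (43.1398,46.3880) (closed)

[2] `<rect>` rectangle, #ff00ff→cut S853 F845: (92.8080,106.0245) → (198.5025,106.0245) → (198.5025,88.0204) → (92.8080,88.0204) → (92.8080,106.0245) (closed)

[3] `<polyline>` open polyline, #ff00ff→cut S853 F845: (34.3965,87.7960) → (32.6603,67.0443) → (30.4133,36.8220) → (34.7717,68.9281) → (116.1814,22.2691) → (126.8700,68.1348)

[4] `<path>` line segment, #ff00ff→cut S853 F845: (34.6068,91.6284) → (130.7782,98.7342)

[5] `<circle>` circle, #ff00ff→cut S853 F845: (163.5772,68.2865) → (155.3472,88.1555) → (135.4782,96.3855) → (115.6092,88.1555) → (107.3792,68.2865) → (115.6092,48.4175) → (135.4782,40.1875) → (155.3472,48.4175) → (163.5772,68.2865) (closed)

[6] `<path>` rectangle, #ff00ff→cut S853 F845: (109.9270,87.7744) → (202.4253,87.7744) → (202.4253,79.9070) → (109.9270,79.9070) → (109.9270,87.7744) (closed)

G21
G90
G0 X43.1398 Y46.3880
M3 S853
G01 X61.8727 Y41.6369 F845
G01 X57.1216 Y22.9040
G01 X38.3887 Y27.6551
G01 X43.1398 Y46.3880
G0 X92.8080 Y106.0245
M3 S853
G01 X198.5025 Y106.0245 F845
G01 X198.5025 Y88.0204
G01 X92.8080 Y88.0204
G01 X92.8080 Y106.0245
G0 X34.3965 Y87.7960
M3 S853
G01 X32.6603 Y67.0443 F845
G01 X30.4133 Y36.8220
G01 X34.7717 Y68.9281
G01 X116.1814 Y22.2691
G01 X126.8700 Y68.1348
G0 X34.6068 Y91.6284
M3 S853
G01 X130.7782 Y98.7342 F845
G0 X163.5772 Y68.2865
M3 S853
G01 X155.3472 Y88.1555 F845
G01 X135.4782 Y96.3855
G01 X115.6092 Y88.1555
G01 X107.3792 Y68.2865
G01 X115.6092 Y48.4175
G01 X135.4782 Y40.1875
G01 X155.3472 Y48.4175
G01 X163.5772 Y68.2865
G0 X109.9270 Y87.7744
M3 S853
G01 X202.4253 Y87.7744 F845
G01 X202.4253 Y79.9070
G01 X109.9270 Y79.9070
G01 X109.9270 Y87.7744
M5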